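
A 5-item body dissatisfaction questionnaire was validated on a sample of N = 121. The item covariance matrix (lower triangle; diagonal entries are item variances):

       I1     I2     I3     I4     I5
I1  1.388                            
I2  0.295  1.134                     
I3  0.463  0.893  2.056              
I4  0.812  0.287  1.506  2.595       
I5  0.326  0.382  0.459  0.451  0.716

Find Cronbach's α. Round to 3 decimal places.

α = 0.748

ΣVar(i) = 1.388 + 1.134 + 2.056 + 2.595 + 0.716 = 7.889
Sum of off-diagonal covariances = 5.874
σ²_total = 7.889 + 2 × 5.874 = 19.637
α = (k/(k−1))·(1 − ΣVar(i)/σ²_total) = (5/4)·(1 − 7.889/19.637) = 0.748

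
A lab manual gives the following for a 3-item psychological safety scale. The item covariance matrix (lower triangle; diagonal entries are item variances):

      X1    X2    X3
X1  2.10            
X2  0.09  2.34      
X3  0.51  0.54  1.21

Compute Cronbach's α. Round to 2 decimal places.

Σσ²ᵢ = 2.10 + 2.34 + 1.21 = 5.65
Sum of the distinct covariances = 1.14
Var(T) = 5.65 + 2 × 1.14 = 7.93
α = (k/(k−1))·(1 − Σσ²ᵢ/Var(T)) = (3/2)·(1 − 5.65/7.93) = 0.43

Cronbach's α = 0.43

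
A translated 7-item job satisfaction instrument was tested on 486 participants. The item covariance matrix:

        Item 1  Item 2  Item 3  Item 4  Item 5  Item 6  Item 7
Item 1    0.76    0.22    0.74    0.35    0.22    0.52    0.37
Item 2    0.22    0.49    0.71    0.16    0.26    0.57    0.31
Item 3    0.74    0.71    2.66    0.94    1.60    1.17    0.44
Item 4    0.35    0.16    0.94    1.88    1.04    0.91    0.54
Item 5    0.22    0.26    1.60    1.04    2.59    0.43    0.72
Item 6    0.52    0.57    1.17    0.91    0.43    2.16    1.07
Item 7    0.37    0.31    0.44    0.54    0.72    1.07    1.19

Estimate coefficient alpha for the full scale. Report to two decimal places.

ΣVar(i) = 0.76 + 0.49 + 2.66 + 1.88 + 2.59 + 2.16 + 1.19 = 11.73
Sum of off-diagonal covariances = 13.29
σ²_total = 11.73 + 2 × 13.29 = 38.31
α = (k/(k−1))·(1 − ΣVar(i)/σ²_total) = (7/6)·(1 − 11.73/38.31) = 0.81

α = 0.81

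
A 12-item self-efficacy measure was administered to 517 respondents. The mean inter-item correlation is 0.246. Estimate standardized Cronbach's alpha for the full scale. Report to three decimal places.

standardized Cronbach's alpha = 0.797

Standardized α = k·r̄ / (1 + (k−1)·r̄) = 12 × 0.246 / (1 + 11 × 0.246)
  = 2.9520 / 3.7060 = 0.797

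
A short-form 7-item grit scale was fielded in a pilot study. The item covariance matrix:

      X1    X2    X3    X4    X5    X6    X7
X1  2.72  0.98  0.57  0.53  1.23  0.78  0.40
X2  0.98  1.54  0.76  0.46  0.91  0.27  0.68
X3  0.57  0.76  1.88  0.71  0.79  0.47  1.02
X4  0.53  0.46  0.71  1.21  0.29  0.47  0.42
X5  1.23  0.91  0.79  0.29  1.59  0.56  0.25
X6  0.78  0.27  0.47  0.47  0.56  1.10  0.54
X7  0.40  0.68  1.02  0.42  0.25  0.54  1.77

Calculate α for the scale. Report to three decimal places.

α = 0.804

ΣVar(i) = 2.72 + 1.54 + 1.88 + 1.21 + 1.59 + 1.10 + 1.77 = 11.81
Sum of the distinct covariances = 13.09
σ²_T = 11.81 + 2 × 13.09 = 37.99
α = (k/(k−1))·(1 − ΣVar(i)/σ²_T) = (7/6)·(1 − 11.81/37.99) = 0.804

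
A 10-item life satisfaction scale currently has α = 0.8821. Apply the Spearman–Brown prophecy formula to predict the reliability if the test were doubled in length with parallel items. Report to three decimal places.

predicted reliability = 0.937

Length factor m = 2
α' = m·α / (1 + (m−1)·α)
   = 2 × 0.8821 / (1 + (2 − 1) × 0.8821)
   = 1.7642 / 1.8821 = 0.937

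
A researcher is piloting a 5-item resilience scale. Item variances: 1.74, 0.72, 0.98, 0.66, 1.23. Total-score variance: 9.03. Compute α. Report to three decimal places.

ΣVar(i) = 1.74 + 0.72 + 0.98 + 0.66 + 1.23 = 5.33
α = (k/(k−1))·(1 − ΣVar(i)/σ²_total) = (5/4)·(1 − 5.33/9.03) = 0.512

α = 0.512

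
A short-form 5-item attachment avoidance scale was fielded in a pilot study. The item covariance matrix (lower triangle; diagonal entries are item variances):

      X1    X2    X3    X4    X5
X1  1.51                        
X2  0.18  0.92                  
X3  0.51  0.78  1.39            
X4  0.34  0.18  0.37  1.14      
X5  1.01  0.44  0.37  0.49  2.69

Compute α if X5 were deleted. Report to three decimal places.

α = 0.650

Remaining items: X1, X2, X3, X4 (k = 4).
Σσᵢ² = 1.51 + 0.92 + 1.39 + 1.14 = 4.96
Var(T) = 4.96 + 2 × 2.36 = 9.68
α (item deleted) = (4/3)·(1 − 4.96/9.68) = 0.650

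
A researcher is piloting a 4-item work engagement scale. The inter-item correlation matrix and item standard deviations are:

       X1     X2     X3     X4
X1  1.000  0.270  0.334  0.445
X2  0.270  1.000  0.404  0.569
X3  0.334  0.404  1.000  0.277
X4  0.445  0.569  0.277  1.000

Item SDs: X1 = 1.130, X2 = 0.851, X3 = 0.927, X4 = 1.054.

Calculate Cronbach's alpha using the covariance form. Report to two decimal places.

Σσ²ᵢ = 1.130² + 0.851² + 0.927² + 1.054² = 3.9713
Covariances σ_ij = r_ij · s_i · s_j:
  σ(X1,X2) = 0.270 × 1.130 × 0.851 = 0.2596
  σ(X1,X3) = 0.334 × 1.130 × 0.927 = 0.3499
  σ(X1,X4) = 0.445 × 1.130 × 1.054 = 0.5300
  σ(X2,X3) = 0.404 × 0.851 × 0.927 = 0.3187
  σ(X2,X4) = 0.569 × 0.851 × 1.054 = 0.5104
  σ(X3,X4) = 0.277 × 0.927 × 1.054 = 0.2706
σ²_T = Σσ²ᵢ + 2·Σσ_ij = 3.9713 + 2 × 2.2392 = 8.4497
α = (4/3)·(1 − 3.9713/8.4497) = 0.71

α = 0.71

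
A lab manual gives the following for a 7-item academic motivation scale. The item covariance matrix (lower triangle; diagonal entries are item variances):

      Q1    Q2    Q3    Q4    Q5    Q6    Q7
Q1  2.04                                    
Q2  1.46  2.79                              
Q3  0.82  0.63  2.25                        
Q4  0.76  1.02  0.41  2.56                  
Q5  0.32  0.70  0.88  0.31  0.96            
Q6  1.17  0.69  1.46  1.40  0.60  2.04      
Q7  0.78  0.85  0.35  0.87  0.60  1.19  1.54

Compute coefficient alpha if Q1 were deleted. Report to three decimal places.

Remaining items: Q2, Q3, Q4, Q5, Q6, Q7 (k = 6).
Σσ²ᵢ = 2.79 + 2.25 + 2.56 + 0.96 + 2.04 + 1.54 = 12.14
Var(T) = 12.14 + 2 × 11.96 = 36.06
α (item deleted) = (6/5)·(1 − 12.14/36.06) = 0.796

coefficient alpha = 0.796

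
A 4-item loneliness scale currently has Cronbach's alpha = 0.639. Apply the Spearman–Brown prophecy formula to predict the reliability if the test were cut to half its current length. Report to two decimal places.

Length factor m = 1/2
α' = m·α / (1 − (1−m)·α)
   = 1/2 × 0.639 / (1 − (1 − 1/2) × 0.639)
   = 0.3195 / 0.6805 = 0.47

predicted reliability = 0.47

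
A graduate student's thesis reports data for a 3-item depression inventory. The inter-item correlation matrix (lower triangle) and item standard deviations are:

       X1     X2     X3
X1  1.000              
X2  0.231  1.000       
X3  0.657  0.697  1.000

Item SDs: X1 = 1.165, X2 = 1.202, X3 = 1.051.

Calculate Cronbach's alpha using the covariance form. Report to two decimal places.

Cronbach's alpha = 0.76

Σσ²ᵢ = 1.165² + 1.202² + 1.051² = 3.9066
Covariances σ_ij = r_ij · s_i · s_j:
  σ(X1,X2) = 0.231 × 1.165 × 1.202 = 0.3235
  σ(X1,X3) = 0.657 × 1.165 × 1.051 = 0.8044
  σ(X2,X3) = 0.697 × 1.202 × 1.051 = 0.8805
σ²_T = Σσ²ᵢ + 2·Σσ_ij = 3.9066 + 2 × 2.0084 = 7.9234
α = (3/2)·(1 − 3.9066/7.9234) = 0.76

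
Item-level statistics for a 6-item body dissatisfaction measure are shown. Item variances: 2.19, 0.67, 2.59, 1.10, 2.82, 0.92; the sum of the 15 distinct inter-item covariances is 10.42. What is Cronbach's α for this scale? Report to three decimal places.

Σσ²ᵢ = 2.19 + 0.67 + 2.59 + 1.10 + 2.82 + 0.92 = 10.29
Sum of distinct covariances = 10.42
Var(T) = Σσ²ᵢ + 2·Σcov = 10.29 + 2 × 10.42 = 31.13
α = (6/5)·(1 − 10.29/31.13) = 0.803

Cronbach's α = 0.803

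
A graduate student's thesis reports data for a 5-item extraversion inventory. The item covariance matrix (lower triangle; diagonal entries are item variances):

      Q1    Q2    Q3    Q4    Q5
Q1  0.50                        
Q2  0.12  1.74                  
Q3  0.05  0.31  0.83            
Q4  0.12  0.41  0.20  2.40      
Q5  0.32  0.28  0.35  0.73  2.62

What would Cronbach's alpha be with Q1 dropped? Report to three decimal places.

Remaining items: Q2, Q3, Q4, Q5 (k = 4).
Σσ²ᵢ = 1.74 + 0.83 + 2.40 + 2.62 = 7.59
Var(T) = 7.59 + 2 × 2.28 = 12.15
α (item deleted) = (4/3)·(1 − 7.59/12.15) = 0.500

α = 0.500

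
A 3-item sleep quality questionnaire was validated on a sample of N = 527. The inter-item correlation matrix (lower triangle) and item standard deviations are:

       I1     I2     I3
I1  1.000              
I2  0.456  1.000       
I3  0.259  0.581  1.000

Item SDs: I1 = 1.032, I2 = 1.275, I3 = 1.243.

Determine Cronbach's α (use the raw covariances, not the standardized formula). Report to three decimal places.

Σσ²ᵢ = 1.032² + 1.275² + 1.243² = 4.2357
Covariances σ_ij = r_ij · s_i · s_j:
  σ(I1,I2) = 0.456 × 1.032 × 1.275 = 0.6000
  σ(I1,I3) = 0.259 × 1.032 × 1.243 = 0.3322
  σ(I2,I3) = 0.581 × 1.275 × 1.243 = 0.9208
σ²_T = Σσ²ᵢ + 2·Σσ_ij = 4.2357 + 2 × 1.8530 = 7.9417
α = (3/2)·(1 − 4.2357/7.9417) = 0.700

Cronbach's α = 0.700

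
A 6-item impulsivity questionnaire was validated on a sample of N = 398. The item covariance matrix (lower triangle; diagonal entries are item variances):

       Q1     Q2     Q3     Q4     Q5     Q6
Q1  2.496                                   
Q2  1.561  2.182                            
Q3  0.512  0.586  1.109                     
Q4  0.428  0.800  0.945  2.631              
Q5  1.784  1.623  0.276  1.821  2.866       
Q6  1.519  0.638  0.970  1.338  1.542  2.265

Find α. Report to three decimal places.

α = 0.848

ΣVar(i) = 2.496 + 2.182 + 1.109 + 2.631 + 2.866 + 2.265 = 13.549
Sum of off-diagonal covariances = 16.343
σ²_T = 13.549 + 2 × 16.343 = 46.235
α = (k/(k−1))·(1 − ΣVar(i)/σ²_T) = (6/5)·(1 − 13.549/46.235) = 0.848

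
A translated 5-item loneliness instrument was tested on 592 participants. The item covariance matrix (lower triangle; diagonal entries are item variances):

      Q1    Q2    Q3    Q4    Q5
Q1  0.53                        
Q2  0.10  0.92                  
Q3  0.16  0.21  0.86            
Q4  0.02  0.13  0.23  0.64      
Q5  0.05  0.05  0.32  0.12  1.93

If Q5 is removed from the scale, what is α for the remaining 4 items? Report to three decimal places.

α = 0.487

Remaining items: Q1, Q2, Q3, Q4 (k = 4).
Σσᵢ² = 0.53 + 0.92 + 0.86 + 0.64 = 2.95
σ²_T = 2.95 + 2 × 0.85 = 4.65
α (item deleted) = (4/3)·(1 − 2.95/4.65) = 0.487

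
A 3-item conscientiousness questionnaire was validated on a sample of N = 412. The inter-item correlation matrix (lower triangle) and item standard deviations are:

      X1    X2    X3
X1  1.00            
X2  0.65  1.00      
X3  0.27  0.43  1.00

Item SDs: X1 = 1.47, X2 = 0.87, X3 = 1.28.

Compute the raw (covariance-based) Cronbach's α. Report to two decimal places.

Σσ²ᵢ = 1.47² + 0.87² + 1.28² = 4.5562
Covariances σ_ij = r_ij · s_i · s_j:
  σ(X1,X2) = 0.65 × 1.47 × 0.87 = 0.8313
  σ(X1,X3) = 0.27 × 1.47 × 1.28 = 0.5080
  σ(X2,X3) = 0.43 × 0.87 × 1.28 = 0.4788
σ²_T = Σσ²ᵢ + 2·Σσ_ij = 4.5562 + 2 × 1.8181 = 8.1924
α = (3/2)·(1 − 4.5562/8.1924) = 0.67

Cronbach's α = 0.67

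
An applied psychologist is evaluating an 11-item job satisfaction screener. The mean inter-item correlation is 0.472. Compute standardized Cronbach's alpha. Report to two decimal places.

Standardized α = k·r̄ / (1 + (k−1)·r̄) = 11 × 0.472 / (1 + 10 × 0.472)
  = 5.1920 / 5.7200 = 0.91

standardized Cronbach's alpha = 0.91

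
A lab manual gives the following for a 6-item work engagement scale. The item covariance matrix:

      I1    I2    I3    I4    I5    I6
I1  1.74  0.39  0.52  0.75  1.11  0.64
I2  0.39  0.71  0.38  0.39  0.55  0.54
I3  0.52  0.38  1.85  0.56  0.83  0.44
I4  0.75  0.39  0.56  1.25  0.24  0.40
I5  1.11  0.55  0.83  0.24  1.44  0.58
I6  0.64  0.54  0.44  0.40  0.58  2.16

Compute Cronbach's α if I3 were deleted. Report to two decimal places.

Cronbach's α = 0.76

Remaining items: I1, I2, I4, I5, I6 (k = 5).
sum of item variances = 1.74 + 0.71 + 1.25 + 1.44 + 2.16 = 7.30
σ²_T = 7.30 + 2 × 5.59 = 18.48
α (item deleted) = (5/4)·(1 − 7.30/18.48) = 0.76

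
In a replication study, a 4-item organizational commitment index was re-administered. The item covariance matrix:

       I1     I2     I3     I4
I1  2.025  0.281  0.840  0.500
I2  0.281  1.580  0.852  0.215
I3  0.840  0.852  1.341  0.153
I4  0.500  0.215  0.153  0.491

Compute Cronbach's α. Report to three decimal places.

α = 0.681

Σσᵢ² = 2.025 + 1.580 + 1.341 + 0.491 = 5.437
Sum of the distinct covariances = 2.841
σ²_T = 5.437 + 2 × 2.841 = 11.119
α = (k/(k−1))·(1 − Σσᵢ²/σ²_T) = (4/3)·(1 − 5.437/11.119) = 0.681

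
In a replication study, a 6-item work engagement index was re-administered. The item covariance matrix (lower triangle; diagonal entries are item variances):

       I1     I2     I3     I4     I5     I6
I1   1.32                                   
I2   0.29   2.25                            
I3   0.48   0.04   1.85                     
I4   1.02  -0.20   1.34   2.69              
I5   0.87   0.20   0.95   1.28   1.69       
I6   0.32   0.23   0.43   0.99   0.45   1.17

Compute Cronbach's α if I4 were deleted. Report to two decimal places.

Remaining items: I1, I2, I3, I5, I6 (k = 5).
Σσ²ᵢ = 1.32 + 2.25 + 1.85 + 1.69 + 1.17 = 8.28
total variance = 8.28 + 2 × 4.26 = 16.80
α (item deleted) = (5/4)·(1 − 8.28/16.80) = 0.63

α = 0.63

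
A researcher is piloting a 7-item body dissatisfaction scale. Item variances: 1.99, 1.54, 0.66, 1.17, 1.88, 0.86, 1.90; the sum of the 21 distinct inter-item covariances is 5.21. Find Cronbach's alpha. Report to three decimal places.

Σσ²ᵢ = 1.99 + 1.54 + 0.66 + 1.17 + 1.88 + 0.86 + 1.90 = 10.00
Sum of distinct covariances = 5.21
total variance = Σσ²ᵢ + 2·Σcov = 10.00 + 2 × 5.21 = 20.42
α = (7/6)·(1 − 10.00/20.42) = 0.595

α = 0.595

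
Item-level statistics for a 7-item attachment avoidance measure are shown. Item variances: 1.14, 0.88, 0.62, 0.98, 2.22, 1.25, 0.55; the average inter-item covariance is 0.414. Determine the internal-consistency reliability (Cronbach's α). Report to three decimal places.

Σσ²ᵢ = 1.14 + 0.88 + 0.62 + 0.98 + 2.22 + 1.25 + 0.55 = 7.64
Sum of the 21 distinct covariances = 21 × 0.414 = 8.694
σ²_total = Σσ²ᵢ + 2·Σcov = 7.64 + 2 × 8.694 = 25.028
α = (7/6)·(1 − 7.64/25.028) = 0.811

α = 0.811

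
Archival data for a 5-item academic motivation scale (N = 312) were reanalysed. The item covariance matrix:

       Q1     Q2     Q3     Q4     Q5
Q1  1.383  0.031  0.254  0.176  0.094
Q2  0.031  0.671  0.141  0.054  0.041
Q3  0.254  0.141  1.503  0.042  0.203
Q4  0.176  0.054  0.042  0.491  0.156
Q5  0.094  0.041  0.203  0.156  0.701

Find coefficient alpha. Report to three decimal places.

Σσᵢ² = 1.383 + 0.671 + 1.503 + 0.491 + 0.701 = 4.749
Sum of the distinct covariances = 1.192
σ²_total = 4.749 + 2 × 1.192 = 7.133
α = (k/(k−1))·(1 − Σσᵢ²/σ²_total) = (5/4)·(1 − 4.749/7.133) = 0.418

coefficient alpha = 0.418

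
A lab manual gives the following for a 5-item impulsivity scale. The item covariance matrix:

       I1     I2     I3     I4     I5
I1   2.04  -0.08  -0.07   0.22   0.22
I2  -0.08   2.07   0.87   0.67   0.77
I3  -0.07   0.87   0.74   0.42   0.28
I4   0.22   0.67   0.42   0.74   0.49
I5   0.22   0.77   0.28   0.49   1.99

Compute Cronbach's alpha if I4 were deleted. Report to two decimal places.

α = 0.49

Remaining items: I1, I2, I3, I5 (k = 4).
Σσᵢ² = 2.04 + 2.07 + 0.74 + 1.99 = 6.84
total variance = 6.84 + 2 × 1.99 = 10.82
α (item deleted) = (4/3)·(1 − 6.84/10.82) = 0.49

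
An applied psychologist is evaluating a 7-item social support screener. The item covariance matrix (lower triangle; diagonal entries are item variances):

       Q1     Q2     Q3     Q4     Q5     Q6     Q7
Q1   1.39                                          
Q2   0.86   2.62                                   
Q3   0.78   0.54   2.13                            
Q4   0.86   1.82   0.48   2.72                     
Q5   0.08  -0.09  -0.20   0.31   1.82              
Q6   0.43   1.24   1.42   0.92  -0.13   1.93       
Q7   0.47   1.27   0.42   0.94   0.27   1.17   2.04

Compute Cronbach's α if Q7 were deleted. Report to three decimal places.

α = 0.716

Remaining items: Q1, Q2, Q3, Q4, Q5, Q6 (k = 6).
ΣVar(i) = 1.39 + 2.62 + 2.13 + 2.72 + 1.82 + 1.93 = 12.61
Var(T) = 12.61 + 2 × 9.32 = 31.25
α (item deleted) = (6/5)·(1 − 12.61/31.25) = 0.716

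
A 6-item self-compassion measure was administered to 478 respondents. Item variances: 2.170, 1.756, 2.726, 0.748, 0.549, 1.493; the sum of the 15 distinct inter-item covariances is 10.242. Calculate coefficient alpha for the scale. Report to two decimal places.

α = 0.82

ΣVar(i) = 2.170 + 1.756 + 2.726 + 0.748 + 0.549 + 1.493 = 9.442
Sum of distinct covariances = 10.242
total variance = ΣVar(i) + 2·Σcov = 9.442 + 2 × 10.242 = 29.926
α = (6/5)·(1 − 9.442/29.926) = 0.82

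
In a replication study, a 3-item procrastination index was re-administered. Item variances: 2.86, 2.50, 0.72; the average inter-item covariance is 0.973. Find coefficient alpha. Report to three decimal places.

sum of item variances = 2.86 + 2.50 + 0.72 = 6.08
Sum of the 3 distinct covariances = 3 × 0.973 = 2.919
σ²_total = sum of item variances + 2·Σcov = 6.08 + 2 × 2.919 = 11.918
α = (3/2)·(1 − 6.08/11.918) = 0.735

α = 0.735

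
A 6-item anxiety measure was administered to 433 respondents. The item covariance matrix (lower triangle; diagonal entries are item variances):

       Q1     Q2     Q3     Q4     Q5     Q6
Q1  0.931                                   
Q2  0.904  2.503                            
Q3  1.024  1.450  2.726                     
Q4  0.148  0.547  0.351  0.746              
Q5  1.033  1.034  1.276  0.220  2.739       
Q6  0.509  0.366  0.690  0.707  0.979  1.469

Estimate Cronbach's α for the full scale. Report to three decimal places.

α = 0.803

sum of item variances = 0.931 + 2.503 + 2.726 + 0.746 + 2.739 + 1.469 = 11.114
Sum of off-diagonal covariances = 11.238
Var(T) = 11.114 + 2 × 11.238 = 33.590
α = (k/(k−1))·(1 − sum of item variances/Var(T)) = (6/5)·(1 − 11.114/33.590) = 0.803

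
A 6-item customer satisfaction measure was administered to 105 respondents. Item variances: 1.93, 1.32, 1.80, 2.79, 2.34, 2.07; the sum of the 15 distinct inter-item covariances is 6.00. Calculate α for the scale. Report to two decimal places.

Σσᵢ² = 1.93 + 1.32 + 1.80 + 2.79 + 2.34 + 2.07 = 12.25
Sum of distinct covariances = 6.00
total variance = Σσᵢ² + 2·Σcov = 12.25 + 2 × 6.00 = 24.25
α = (6/5)·(1 − 12.25/24.25) = 0.59

α = 0.59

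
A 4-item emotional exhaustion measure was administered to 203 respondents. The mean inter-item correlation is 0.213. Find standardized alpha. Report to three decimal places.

standardized alpha = 0.520

Standardized α = k·r̄ / (1 + (k−1)·r̄) = 4 × 0.213 / (1 + 3 × 0.213)
  = 0.8520 / 1.6390 = 0.520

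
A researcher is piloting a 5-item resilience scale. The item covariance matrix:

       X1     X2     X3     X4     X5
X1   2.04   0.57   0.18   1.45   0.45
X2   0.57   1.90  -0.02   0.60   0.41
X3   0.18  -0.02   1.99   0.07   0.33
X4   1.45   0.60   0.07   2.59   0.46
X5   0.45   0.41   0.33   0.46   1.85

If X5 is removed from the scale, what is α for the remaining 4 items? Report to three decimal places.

Remaining items: X1, X2, X3, X4 (k = 4).
Σσ²ᵢ = 2.04 + 1.90 + 1.99 + 2.59 = 8.52
Var(T) = 8.52 + 2 × 2.85 = 14.22
α (item deleted) = (4/3)·(1 − 8.52/14.22) = 0.534

α = 0.534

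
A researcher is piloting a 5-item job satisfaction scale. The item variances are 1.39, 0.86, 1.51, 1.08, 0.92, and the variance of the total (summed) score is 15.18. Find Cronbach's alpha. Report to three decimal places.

Σσ²ᵢ = 1.39 + 0.86 + 1.51 + 1.08 + 0.92 = 5.76
α = (k/(k−1))·(1 − Σσ²ᵢ/Var(T)) = (5/4)·(1 − 5.76/15.18) = 0.776

Cronbach's alpha = 0.776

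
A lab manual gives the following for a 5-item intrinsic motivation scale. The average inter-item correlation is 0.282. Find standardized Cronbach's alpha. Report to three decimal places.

Standardized α = k·r̄ / (1 + (k−1)·r̄) = 5 × 0.282 / (1 + 4 × 0.282)
  = 1.4100 / 2.1280 = 0.663

standardized Cronbach's alpha = 0.663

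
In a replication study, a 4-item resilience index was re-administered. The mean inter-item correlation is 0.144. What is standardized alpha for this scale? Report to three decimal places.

α = 0.402

Standardized α = k·r̄ / (1 + (k−1)·r̄) = 4 × 0.144 / (1 + 3 × 0.144)
  = 0.5760 / 1.4320 = 0.402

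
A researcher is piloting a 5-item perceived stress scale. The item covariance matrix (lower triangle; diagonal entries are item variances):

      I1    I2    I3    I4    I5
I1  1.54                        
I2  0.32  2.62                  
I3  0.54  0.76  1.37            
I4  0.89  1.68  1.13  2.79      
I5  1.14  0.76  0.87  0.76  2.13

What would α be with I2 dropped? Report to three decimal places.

α = 0.769

Remaining items: I1, I3, I4, I5 (k = 4).
sum of item variances = 1.54 + 1.37 + 2.79 + 2.13 = 7.83
Var(T) = 7.83 + 2 × 5.33 = 18.49
α (item deleted) = (4/3)·(1 − 7.83/18.49) = 0.769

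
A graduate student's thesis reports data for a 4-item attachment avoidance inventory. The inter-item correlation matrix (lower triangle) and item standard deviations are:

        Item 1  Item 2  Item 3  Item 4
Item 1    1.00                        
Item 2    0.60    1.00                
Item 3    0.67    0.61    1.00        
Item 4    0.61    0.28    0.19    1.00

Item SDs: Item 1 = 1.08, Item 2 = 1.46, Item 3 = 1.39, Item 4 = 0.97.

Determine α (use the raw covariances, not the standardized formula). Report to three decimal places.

α = 0.790

Σσ²ᵢ = 1.08² + 1.46² + 1.39² + 0.97² = 6.1710
Covariances σ_ij = r_ij · s_i · s_j:
  σ(Item 1,Item 2) = 0.60 × 1.08 × 1.46 = 0.9461
  σ(Item 1,Item 3) = 0.67 × 1.08 × 1.39 = 1.0058
  σ(Item 1,Item 4) = 0.61 × 1.08 × 0.97 = 0.6390
  σ(Item 2,Item 3) = 0.61 × 1.46 × 1.39 = 1.2379
  σ(Item 2,Item 4) = 0.28 × 1.46 × 0.97 = 0.3965
  σ(Item 3,Item 4) = 0.19 × 1.39 × 0.97 = 0.2562
σ²_T = Σσ²ᵢ + 2·Σσ_ij = 6.1710 + 2 × 4.4815 = 15.1340
α = (4/3)·(1 − 6.1710/15.1340) = 0.790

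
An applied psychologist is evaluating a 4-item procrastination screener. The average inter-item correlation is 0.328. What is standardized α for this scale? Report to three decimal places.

α = 0.661

Standardized α = k·r̄ / (1 + (k−1)·r̄) = 4 × 0.328 / (1 + 3 × 0.328)
  = 1.3120 / 1.9840 = 0.661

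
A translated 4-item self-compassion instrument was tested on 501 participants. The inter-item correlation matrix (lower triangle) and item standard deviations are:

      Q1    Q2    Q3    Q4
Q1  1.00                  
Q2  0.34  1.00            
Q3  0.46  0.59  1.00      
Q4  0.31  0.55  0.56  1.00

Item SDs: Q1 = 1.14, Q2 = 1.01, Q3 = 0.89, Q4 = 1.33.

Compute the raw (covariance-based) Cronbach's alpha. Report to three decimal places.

Σσ²ᵢ = 1.14² + 1.01² + 0.89² + 1.33² = 4.8807
Covariances σ_ij = r_ij · s_i · s_j:
  σ(Q1,Q2) = 0.34 × 1.14 × 1.01 = 0.3915
  σ(Q1,Q3) = 0.46 × 1.14 × 0.89 = 0.4667
  σ(Q1,Q4) = 0.31 × 1.14 × 1.33 = 0.4700
  σ(Q2,Q3) = 0.59 × 1.01 × 0.89 = 0.5304
  σ(Q2,Q4) = 0.55 × 1.01 × 1.33 = 0.7388
  σ(Q3,Q4) = 0.56 × 0.89 × 1.33 = 0.6629
σ²_T = Σσ²ᵢ + 2·Σσ_ij = 4.8807 + 2 × 3.2603 = 11.4013
α = (4/3)·(1 − 4.8807/11.4013) = 0.763

Cronbach's alpha = 0.763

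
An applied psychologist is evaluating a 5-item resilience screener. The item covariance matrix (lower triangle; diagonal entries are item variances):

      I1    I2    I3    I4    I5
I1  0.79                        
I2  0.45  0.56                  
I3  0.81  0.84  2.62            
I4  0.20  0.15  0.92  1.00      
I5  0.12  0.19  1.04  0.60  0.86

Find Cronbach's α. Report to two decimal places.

sum of item variances = 0.79 + 0.56 + 2.62 + 1.00 + 0.86 = 5.83
Σ_{i<j} σ_ij = 5.32
σ²_T = 5.83 + 2 × 5.32 = 16.47
α = (k/(k−1))·(1 − sum of item variances/σ²_T) = (5/4)·(1 − 5.83/16.47) = 0.81

Cronbach's α = 0.81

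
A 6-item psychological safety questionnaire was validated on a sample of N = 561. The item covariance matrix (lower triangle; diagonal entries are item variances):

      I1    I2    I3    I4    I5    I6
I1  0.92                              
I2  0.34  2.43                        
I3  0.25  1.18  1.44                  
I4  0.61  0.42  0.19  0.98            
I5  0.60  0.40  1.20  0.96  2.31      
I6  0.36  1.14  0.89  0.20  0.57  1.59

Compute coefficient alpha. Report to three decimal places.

coefficient alpha = 0.790

ΣVar(i) = 0.92 + 2.43 + 1.44 + 0.98 + 2.31 + 1.59 = 9.67
Sum of the distinct covariances = 9.31
σ²_total = 9.67 + 2 × 9.31 = 28.29
α = (k/(k−1))·(1 − ΣVar(i)/σ²_total) = (6/5)·(1 − 9.67/28.29) = 0.790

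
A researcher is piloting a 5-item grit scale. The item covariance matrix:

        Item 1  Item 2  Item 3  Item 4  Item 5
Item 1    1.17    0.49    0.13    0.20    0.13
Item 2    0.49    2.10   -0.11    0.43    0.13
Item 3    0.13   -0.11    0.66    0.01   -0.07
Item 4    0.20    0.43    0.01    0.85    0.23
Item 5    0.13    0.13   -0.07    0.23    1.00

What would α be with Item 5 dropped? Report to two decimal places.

Remaining items: Item 1, Item 2, Item 3, Item 4 (k = 4).
sum of item variances = 1.17 + 2.10 + 0.66 + 0.85 = 4.78
σ²_total = 4.78 + 2 × 1.15 = 7.08
α (item deleted) = (4/3)·(1 − 4.78/7.08) = 0.43

α = 0.43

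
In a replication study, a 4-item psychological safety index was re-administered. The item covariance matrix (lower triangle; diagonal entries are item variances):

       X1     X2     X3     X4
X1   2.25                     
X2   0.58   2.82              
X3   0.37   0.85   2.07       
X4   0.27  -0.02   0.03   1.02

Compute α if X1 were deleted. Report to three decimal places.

Remaining items: X2, X3, X4 (k = 3).
sum of item variances = 2.82 + 2.07 + 1.02 = 5.91
σ²_total = 5.91 + 2 × 0.86 = 7.63
α (item deleted) = (3/2)·(1 − 5.91/7.63) = 0.338

α = 0.338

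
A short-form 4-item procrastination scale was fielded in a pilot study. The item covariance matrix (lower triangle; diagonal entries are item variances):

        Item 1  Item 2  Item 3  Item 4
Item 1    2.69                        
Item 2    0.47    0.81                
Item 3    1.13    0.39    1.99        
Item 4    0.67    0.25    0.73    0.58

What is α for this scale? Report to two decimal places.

Σσᵢ² = 2.69 + 0.81 + 1.99 + 0.58 = 6.07
Σ_{i<j} σ_ij = 3.64
σ²_T = 6.07 + 2 × 3.64 = 13.35
α = (k/(k−1))·(1 − Σσᵢ²/σ²_T) = (4/3)·(1 − 6.07/13.35) = 0.73

α = 0.73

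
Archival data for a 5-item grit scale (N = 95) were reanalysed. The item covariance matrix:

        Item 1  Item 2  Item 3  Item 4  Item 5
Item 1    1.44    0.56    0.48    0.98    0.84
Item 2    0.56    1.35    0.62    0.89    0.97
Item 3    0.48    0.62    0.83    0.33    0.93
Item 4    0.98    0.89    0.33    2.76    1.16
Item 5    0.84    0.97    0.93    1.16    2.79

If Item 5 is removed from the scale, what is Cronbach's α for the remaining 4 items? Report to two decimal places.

Cronbach's α = 0.73

Remaining items: Item 1, Item 2, Item 3, Item 4 (k = 4).
Σσ²ᵢ = 1.44 + 1.35 + 0.83 + 2.76 = 6.38
Var(T) = 6.38 + 2 × 3.86 = 14.10
α (item deleted) = (4/3)·(1 − 6.38/14.10) = 0.73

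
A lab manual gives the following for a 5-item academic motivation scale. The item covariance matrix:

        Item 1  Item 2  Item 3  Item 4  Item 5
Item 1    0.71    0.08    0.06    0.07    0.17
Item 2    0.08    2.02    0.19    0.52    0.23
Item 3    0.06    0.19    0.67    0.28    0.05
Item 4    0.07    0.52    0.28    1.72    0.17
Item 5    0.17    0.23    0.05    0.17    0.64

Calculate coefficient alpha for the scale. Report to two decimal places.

Σσ²ᵢ = 0.71 + 2.02 + 0.67 + 1.72 + 0.64 = 5.76
Sum of the distinct covariances = 1.82
Var(T) = 5.76 + 2 × 1.82 = 9.40
α = (k/(k−1))·(1 − Σσ²ᵢ/Var(T)) = (5/4)·(1 − 5.76/9.40) = 0.48

coefficient alpha = 0.48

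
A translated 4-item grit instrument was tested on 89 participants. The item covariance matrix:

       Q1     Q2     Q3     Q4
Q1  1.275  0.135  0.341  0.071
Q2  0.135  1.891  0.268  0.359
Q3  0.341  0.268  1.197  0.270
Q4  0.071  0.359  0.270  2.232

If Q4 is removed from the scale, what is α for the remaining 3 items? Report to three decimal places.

α = 0.381

Remaining items: Q1, Q2, Q3 (k = 3).
Σσ²ᵢ = 1.275 + 1.891 + 1.197 = 4.363
Var(T) = 4.363 + 2 × 0.744 = 5.851
α (item deleted) = (3/2)·(1 − 4.363/5.851) = 0.381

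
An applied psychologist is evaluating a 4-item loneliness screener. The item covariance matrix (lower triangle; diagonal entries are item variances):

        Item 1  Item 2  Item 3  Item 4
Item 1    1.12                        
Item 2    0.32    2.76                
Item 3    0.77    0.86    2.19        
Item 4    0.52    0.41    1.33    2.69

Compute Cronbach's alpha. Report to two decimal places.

Cronbach's alpha = 0.65

sum of item variances = 1.12 + 2.76 + 2.19 + 2.69 = 8.76
Sum of the distinct covariances = 4.21
Var(T) = 8.76 + 2 × 4.21 = 17.18
α = (k/(k−1))·(1 − sum of item variances/Var(T)) = (4/3)·(1 − 8.76/17.18) = 0.65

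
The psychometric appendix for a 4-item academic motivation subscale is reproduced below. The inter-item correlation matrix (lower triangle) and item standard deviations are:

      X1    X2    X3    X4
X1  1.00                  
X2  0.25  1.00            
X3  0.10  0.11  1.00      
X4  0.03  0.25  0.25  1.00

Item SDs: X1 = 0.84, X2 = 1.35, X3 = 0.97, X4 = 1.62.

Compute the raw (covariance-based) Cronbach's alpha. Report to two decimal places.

Cronbach's alpha = 0.44

Σσ²ᵢ = 0.84² + 1.35² + 0.97² + 1.62² = 6.0934
Covariances σ_ij = r_ij · s_i · s_j:
  σ(X1,X2) = 0.25 × 0.84 × 1.35 = 0.2835
  σ(X1,X3) = 0.10 × 0.84 × 0.97 = 0.0815
  σ(X1,X4) = 0.03 × 0.84 × 1.62 = 0.0408
  σ(X2,X3) = 0.11 × 1.35 × 0.97 = 0.1440
  σ(X2,X4) = 0.25 × 1.35 × 1.62 = 0.5468
  σ(X3,X4) = 0.25 × 0.97 × 1.62 = 0.3929
σ²_T = Σσ²ᵢ + 2·Σσ_ij = 6.0934 + 2 × 1.4895 = 9.0724
α = (4/3)·(1 − 6.0934/9.0724) = 0.44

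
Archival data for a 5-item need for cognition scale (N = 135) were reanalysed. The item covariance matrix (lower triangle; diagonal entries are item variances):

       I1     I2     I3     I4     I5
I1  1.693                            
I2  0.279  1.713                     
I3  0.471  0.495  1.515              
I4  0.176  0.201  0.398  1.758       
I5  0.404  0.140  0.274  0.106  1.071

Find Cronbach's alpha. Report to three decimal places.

α = 0.540

Σσᵢ² = 1.693 + 1.713 + 1.515 + 1.758 + 1.071 = 7.750
Σ_{i<j} σ_ij = 2.944
σ²_total = 7.750 + 2 × 2.944 = 13.638
α = (k/(k−1))·(1 − Σσᵢ²/σ²_total) = (5/4)·(1 − 7.750/13.638) = 0.540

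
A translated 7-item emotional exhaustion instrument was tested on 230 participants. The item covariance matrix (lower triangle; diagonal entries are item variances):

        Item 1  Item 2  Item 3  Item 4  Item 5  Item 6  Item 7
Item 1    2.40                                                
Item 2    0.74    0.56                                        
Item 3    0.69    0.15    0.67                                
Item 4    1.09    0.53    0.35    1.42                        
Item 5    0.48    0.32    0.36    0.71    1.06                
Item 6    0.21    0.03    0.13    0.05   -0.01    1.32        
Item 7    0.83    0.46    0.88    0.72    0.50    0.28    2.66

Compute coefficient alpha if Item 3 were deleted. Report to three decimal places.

α = 0.715

Remaining items: Item 1, Item 2, Item 4, Item 5, Item 6, Item 7 (k = 6).
sum of item variances = 2.40 + 0.56 + 1.42 + 1.06 + 1.32 + 2.66 = 9.42
σ²_total = 9.42 + 2 × 6.94 = 23.30
α (item deleted) = (6/5)·(1 − 9.42/23.30) = 0.715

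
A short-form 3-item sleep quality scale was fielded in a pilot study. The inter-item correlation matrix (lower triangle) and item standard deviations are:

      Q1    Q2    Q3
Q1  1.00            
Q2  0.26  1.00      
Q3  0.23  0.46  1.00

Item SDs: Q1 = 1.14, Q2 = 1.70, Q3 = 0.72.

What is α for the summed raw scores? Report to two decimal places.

α = 0.52

Σσ²ᵢ = 1.14² + 1.70² + 0.72² = 4.7080
Covariances σ_ij = r_ij · s_i · s_j:
  σ(Q1,Q2) = 0.26 × 1.14 × 1.70 = 0.5039
  σ(Q1,Q3) = 0.23 × 1.14 × 0.72 = 0.1888
  σ(Q2,Q3) = 0.46 × 1.70 × 0.72 = 0.5630
σ²_T = Σσ²ᵢ + 2·Σσ_ij = 4.7080 + 2 × 1.2557 = 7.2194
α = (3/2)·(1 − 4.7080/7.2194) = 0.52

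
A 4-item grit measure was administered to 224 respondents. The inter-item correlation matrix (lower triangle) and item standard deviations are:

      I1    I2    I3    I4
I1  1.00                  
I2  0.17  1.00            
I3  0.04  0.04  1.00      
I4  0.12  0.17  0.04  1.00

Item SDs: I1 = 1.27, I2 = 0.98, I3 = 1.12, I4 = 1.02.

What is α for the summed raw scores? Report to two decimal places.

Σσ²ᵢ = 1.27² + 0.98² + 1.12² + 1.02² = 4.8681
Covariances σ_ij = r_ij · s_i · s_j:
  σ(I1,I2) = 0.17 × 1.27 × 0.98 = 0.2116
  σ(I1,I3) = 0.04 × 1.27 × 1.12 = 0.0569
  σ(I1,I4) = 0.12 × 1.27 × 1.02 = 0.1554
  σ(I2,I3) = 0.04 × 0.98 × 1.12 = 0.0439
  σ(I2,I4) = 0.17 × 0.98 × 1.02 = 0.1699
  σ(I3,I4) = 0.04 × 1.12 × 1.02 = 0.0457
σ²_T = Σσ²ᵢ + 2·Σσ_ij = 4.8681 + 2 × 0.6834 = 6.2349
α = (4/3)·(1 − 4.8681/6.2349) = 0.29

α = 0.29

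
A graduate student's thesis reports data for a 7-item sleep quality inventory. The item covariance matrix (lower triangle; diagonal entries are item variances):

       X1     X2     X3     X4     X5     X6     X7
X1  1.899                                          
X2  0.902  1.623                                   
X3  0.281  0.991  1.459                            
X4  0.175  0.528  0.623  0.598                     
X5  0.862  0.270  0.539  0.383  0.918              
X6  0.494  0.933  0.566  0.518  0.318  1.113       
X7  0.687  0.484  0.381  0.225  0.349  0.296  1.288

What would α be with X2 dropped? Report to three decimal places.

Remaining items: X1, X3, X4, X5, X6, X7 (k = 6).
sum of item variances = 1.899 + 1.459 + 0.598 + 0.918 + 1.113 + 1.288 = 7.275
total variance = 7.275 + 2 × 6.697 = 20.669
α (item deleted) = (6/5)·(1 − 7.275/20.669) = 0.778

α = 0.778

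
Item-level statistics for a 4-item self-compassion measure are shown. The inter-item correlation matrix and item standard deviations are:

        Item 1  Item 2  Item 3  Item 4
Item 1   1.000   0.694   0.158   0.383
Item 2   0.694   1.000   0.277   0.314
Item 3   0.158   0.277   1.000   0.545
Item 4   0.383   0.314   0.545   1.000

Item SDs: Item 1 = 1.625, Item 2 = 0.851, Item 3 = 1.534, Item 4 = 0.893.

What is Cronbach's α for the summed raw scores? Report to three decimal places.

Cronbach's α = 0.667

Σσ²ᵢ = 1.625² + 0.851² + 1.534² + 0.893² = 6.5154
Covariances σ_ij = r_ij · s_i · s_j:
  σ(Item 1,Item 2) = 0.694 × 1.625 × 0.851 = 0.9597
  σ(Item 1,Item 3) = 0.158 × 1.625 × 1.534 = 0.3939
  σ(Item 1,Item 4) = 0.383 × 1.625 × 0.893 = 0.5558
  σ(Item 2,Item 3) = 0.277 × 0.851 × 1.534 = 0.3616
  σ(Item 2,Item 4) = 0.314 × 0.851 × 0.893 = 0.2386
  σ(Item 3,Item 4) = 0.545 × 1.534 × 0.893 = 0.7466
σ²_T = Σσ²ᵢ + 2·Σσ_ij = 6.5154 + 2 × 3.2562 = 13.0278
α = (4/3)·(1 − 6.5154/13.0278) = 0.667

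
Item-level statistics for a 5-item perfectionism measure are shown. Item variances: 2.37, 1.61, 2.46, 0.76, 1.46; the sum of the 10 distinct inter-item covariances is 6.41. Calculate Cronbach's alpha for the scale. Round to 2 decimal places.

Σσ²ᵢ = 2.37 + 1.61 + 2.46 + 0.76 + 1.46 = 8.66
Sum of distinct covariances = 6.41
total variance = Σσ²ᵢ + 2·Σcov = 8.66 + 2 × 6.41 = 21.48
α = (5/4)·(1 − 8.66/21.48) = 0.75

Cronbach's alpha = 0.75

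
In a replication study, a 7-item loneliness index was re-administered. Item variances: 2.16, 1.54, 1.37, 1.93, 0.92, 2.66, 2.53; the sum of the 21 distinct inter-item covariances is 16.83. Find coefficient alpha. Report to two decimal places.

α = 0.84

sum of item variances = 2.16 + 1.54 + 1.37 + 1.93 + 0.92 + 2.66 + 2.53 = 13.11
Sum of distinct covariances = 16.83
σ²_total = sum of item variances + 2·Σcov = 13.11 + 2 × 16.83 = 46.77
α = (7/6)·(1 − 13.11/46.77) = 0.84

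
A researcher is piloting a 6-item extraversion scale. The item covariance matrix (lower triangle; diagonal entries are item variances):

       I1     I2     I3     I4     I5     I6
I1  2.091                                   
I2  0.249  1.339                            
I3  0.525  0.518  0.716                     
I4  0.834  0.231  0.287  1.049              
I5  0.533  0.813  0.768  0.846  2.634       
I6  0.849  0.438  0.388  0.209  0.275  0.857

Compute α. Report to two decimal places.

α = 0.77

sum of item variances = 2.091 + 1.339 + 0.716 + 1.049 + 2.634 + 0.857 = 8.686
Sum of off-diagonal covariances = 7.763
σ²_total = 8.686 + 2 × 7.763 = 24.212
α = (k/(k−1))·(1 − sum of item variances/σ²_total) = (6/5)·(1 − 8.686/24.212) = 0.77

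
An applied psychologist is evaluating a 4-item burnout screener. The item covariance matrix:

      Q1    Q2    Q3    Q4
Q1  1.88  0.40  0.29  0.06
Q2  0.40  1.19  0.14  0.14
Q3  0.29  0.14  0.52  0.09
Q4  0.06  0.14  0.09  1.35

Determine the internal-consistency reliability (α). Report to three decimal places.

Σσᵢ² = 1.88 + 1.19 + 0.52 + 1.35 = 4.94
Σ_{i<j} σ_ij = 1.12
σ²_T = 4.94 + 2 × 1.12 = 7.18
α = (k/(k−1))·(1 − Σσᵢ²/σ²_T) = (4/3)·(1 − 4.94/7.18) = 0.416

α = 0.416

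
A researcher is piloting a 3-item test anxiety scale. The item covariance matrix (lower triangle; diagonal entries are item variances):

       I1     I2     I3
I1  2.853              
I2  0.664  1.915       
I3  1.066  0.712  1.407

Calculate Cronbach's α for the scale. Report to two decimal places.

Σσᵢ² = 2.853 + 1.915 + 1.407 = 6.175
Sum of the distinct covariances = 2.442
σ²_T = 6.175 + 2 × 2.442 = 11.059
α = (k/(k−1))·(1 − Σσᵢ²/σ²_T) = (3/2)·(1 − 6.175/11.059) = 0.66

Cronbach's α = 0.66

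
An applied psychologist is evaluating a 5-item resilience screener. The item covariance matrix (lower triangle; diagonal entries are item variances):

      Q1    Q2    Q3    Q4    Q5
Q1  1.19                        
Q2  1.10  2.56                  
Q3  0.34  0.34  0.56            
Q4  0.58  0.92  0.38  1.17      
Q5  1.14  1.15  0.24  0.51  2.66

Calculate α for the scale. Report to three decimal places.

α = 0.778

ΣVar(i) = 1.19 + 2.56 + 0.56 + 1.17 + 2.66 = 8.14
Σ_{i<j} σ_ij = 6.70
σ²_total = 8.14 + 2 × 6.70 = 21.54
α = (k/(k−1))·(1 − ΣVar(i)/σ²_total) = (5/4)·(1 − 8.14/21.54) = 0.778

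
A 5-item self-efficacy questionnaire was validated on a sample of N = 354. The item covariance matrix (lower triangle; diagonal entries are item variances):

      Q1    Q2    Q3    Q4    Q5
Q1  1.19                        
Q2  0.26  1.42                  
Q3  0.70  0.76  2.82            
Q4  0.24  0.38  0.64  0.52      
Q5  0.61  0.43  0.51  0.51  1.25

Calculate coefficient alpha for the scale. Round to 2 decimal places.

sum of item variances = 1.19 + 1.42 + 2.82 + 0.52 + 1.25 = 7.20
Σ_{i<j} σ_ij = 5.04
σ²_total = 7.20 + 2 × 5.04 = 17.28
α = (k/(k−1))·(1 − sum of item variances/σ²_total) = (5/4)·(1 − 7.20/17.28) = 0.73

coefficient alpha = 0.73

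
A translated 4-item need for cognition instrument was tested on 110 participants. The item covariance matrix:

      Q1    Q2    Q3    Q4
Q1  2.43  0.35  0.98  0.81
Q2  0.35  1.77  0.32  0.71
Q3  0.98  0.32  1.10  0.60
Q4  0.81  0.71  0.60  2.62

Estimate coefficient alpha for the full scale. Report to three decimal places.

Σσᵢ² = 2.43 + 1.77 + 1.10 + 2.62 = 7.92
Sum of the distinct covariances = 3.77
σ²_total = 7.92 + 2 × 3.77 = 15.46
α = (k/(k−1))·(1 − Σσᵢ²/σ²_total) = (4/3)·(1 − 7.92/15.46) = 0.650

α = 0.650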